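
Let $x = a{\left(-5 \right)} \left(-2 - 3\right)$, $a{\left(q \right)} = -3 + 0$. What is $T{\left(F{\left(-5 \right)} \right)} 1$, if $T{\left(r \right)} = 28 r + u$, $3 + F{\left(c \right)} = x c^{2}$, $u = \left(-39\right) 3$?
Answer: $10299$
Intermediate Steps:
$a{\left(q \right)} = -3$
$u = -117$
$x = 15$ ($x = - 3 \left(-2 - 3\right) = \left(-3\right) \left(-5\right) = 15$)
$F{\left(c \right)} = -3 + 15 c^{2}$
$T{\left(r \right)} = -117 + 28 r$ ($T{\left(r \right)} = 28 r - 117 = -117 + 28 r$)
$T{\left(F{\left(-5 \right)} \right)} 1 = \left(-117 + 28 \left(-3 + 15 \left(-5\right)^{2}\right)\right) 1 = \left(-117 + 28 \left(-3 + 15 \cdot 25\right)\right) 1 = \left(-117 + 28 \left(-3 + 375\right)\right) 1 = \left(-117 + 28 \cdot 372\right) 1 = \left(-117 + 10416\right) 1 = 10299 \cdot 1 = 10299$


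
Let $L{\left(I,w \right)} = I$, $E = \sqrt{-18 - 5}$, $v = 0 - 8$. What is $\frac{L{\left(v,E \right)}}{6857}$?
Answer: $- \frac{8}{6857} \approx -0.0011667$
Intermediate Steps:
$v = -8$ ($v = 0 - 8 = -8$)
$E = i \sqrt{23}$ ($E = \sqrt{-23} = i \sqrt{23} \approx 4.7958 i$)
$\frac{L{\left(v,E \right)}}{6857} = - \frac{8}{6857}$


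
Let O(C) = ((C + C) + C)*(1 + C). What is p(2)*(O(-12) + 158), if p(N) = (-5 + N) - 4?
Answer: -3878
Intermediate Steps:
p(N) = -9 + N
O(C) = 3*C*(1 + C) (O(C) = (2*C + C)*(1 + C) = (3*C)*(1 + C) = 3*C*(1 + C))
p(2)*(O(-12) + 158) = (-9 + 2)*(3*(-12)*(1 - 12) + 158) = -7*(3*(-12)*(-11) + 158) = -7*(396 + 158) = -7*554 = -3878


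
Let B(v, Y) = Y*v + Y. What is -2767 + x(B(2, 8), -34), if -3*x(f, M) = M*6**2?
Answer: -2359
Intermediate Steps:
B(v, Y) = Y + Y*v
x(f, M) = -12*M (x(f, M) = -M*6**2/3 = -M*36/3 = -12*M)
-2767 + x(B(2, 8), -34) = -2767 - 12*(-34) = -2767 + 408 = -2359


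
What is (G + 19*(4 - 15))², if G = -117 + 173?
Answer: 23409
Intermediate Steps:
G = 56
(G + 19*(4 - 15))² = (56 + 19*(4 - 15))² = (56 + 19*(-11))² = (56 - 209)² = (-153)² = 23409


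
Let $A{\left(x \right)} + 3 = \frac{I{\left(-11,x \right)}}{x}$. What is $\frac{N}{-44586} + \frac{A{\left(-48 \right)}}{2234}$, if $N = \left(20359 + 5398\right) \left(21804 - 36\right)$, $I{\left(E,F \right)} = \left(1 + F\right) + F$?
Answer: $- \frac{1113382699999}{88537888} \approx -12575.0$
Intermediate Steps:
$I{\left(E,F \right)} = 1 + 2 F$
$A{\left(x \right)} = -3 + \frac{1 + 2 x}{x}$
$N = 560678376$ ($N = 25757 \cdot 21768 = 560678376$)
$\frac{N}{-44586} + \frac{A{\left(-48 \right)}}{2234} = \frac{560678376}{-44586} + \frac{\frac{1}{-48} \left(1 - -48\right)}{2234} = 560678376 \left(- \frac{1}{44586}\right) + - \frac{1 + 48}{48} \cdot \frac{1}{2234} = - \frac{93446396}{7431} + \left(- \frac{1}{48}\right) 49 \cdot \frac{1}{2234} = - \frac{93446396}{7431} - \frac{49}{107232} = - \frac{1113382699999}{88537888}$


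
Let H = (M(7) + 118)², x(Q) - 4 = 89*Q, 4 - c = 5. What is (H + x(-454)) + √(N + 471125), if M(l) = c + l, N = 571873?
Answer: -25026 + √1042998 ≈ -24005.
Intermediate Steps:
c = -1 (c = 4 - 1*5 = 4 - 5 = -1)
M(l) = -1 + l
x(Q) = 4 + 89*Q
H = 15376 (H = ((-1 + 7) + 118)² = (6 + 118)² = 124² = 15376)
(H + x(-454)) + √(N + 471125) = (15376 + (4 + 89*(-454))) + √(571873 + 471125) = (15376 + (4 - 40406)) + √1042998 = (15376 - 40402) + √1042998 = -25026 + √1042998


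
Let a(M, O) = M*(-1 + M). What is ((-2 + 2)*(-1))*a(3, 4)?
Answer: 0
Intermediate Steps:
((-2 + 2)*(-1))*a(3, 4) = ((-2 + 2)*(-1))*(3*(-1 + 3)) = (0*(-1))*(3*2) = 0*6 = 0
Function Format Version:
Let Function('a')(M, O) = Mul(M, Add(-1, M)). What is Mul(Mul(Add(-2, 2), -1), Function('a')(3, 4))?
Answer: 0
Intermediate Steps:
Mul(Mul(Add(-2, 2), -1), Function('a')(3, 4)) = Mul(Mul(Add(-2, 2), -1), Mul(3, Add(-1, 3))) = Mul(Mul(0, -1), Mul(3, 2)) = Mul(0, 6) = 0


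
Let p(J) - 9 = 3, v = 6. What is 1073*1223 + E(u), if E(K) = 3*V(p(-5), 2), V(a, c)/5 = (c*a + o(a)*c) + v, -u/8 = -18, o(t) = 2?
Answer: 1312789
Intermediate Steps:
p(J) = 12 (p(J) = 9 + 3 = 12)
u = 144 (u = -8*(-18) = 144)
V(a, c) = 30 + 10*c + 5*a*c (V(a, c) = 5*((c*a + 2*c) + 6) = 5*((a*c + 2*c) + 6) = 5*((2*c + a*c) + 6) = 5*(6 + 2*c + a*c) = 30 + 10*c + 5*a*c)
E(K) = 510 (E(K) = 3*(30 + 10*2 + 5*12*2) = 3*(30 + 20 + 120) = 3*170 = 510)
1073*1223 + E(u) = 1073*1223 + 510 = 1312279 + 510 = 1312789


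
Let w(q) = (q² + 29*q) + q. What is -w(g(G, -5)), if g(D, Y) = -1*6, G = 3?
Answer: 144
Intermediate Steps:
g(D, Y) = -6
w(q) = q² + 30*q
-w(g(G, -5)) = -(-6)*(30 - 6) = -(-6)*24 = -1*(-144) = 144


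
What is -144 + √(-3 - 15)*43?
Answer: -144 + 129*I*√2 ≈ -144.0 + 182.43*I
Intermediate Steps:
-144 + √(-3 - 15)*43 = -144 + √(-18)*43 = -144 + (3*I*√2)*43 = -144 + 129*I*√2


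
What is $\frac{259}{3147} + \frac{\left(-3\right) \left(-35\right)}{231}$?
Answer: $\frac{18584}{34617} \approx 0.53685$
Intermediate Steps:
$\frac{259}{3147} + \frac{\left(-3\right) \left(-35\right)}{231} = 259 \cdot \frac{1}{3147} + 105 \cdot \frac{1}{231} = \frac{259}{3147} + \frac{5}{11} = \frac{18584}{34617}$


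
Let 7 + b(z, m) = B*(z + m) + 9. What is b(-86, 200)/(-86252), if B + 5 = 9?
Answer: -229/43126 ≈ -0.0053100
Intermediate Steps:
B = 4 (B = -5 + 9 = 4)
b(z, m) = 2 + 4*m + 4*z (b(z, m) = -7 + (4*(z + m) + 9) = -7 + (4*(m + z) + 9) = -7 + ((4*m + 4*z) + 9) = -7 + (9 + 4*m + 4*z) = 2 + 4*m + 4*z)
b(-86, 200)/(-86252) = (2 + 4*200 + 4*(-86))/(-86252) = (2 + 800 - 344)*(-1/86252) = 458*(-1/86252) = -229/43126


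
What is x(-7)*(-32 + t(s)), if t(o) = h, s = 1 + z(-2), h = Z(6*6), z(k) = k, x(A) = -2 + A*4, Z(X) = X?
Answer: -120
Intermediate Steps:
x(A) = -2 + 4*A
h = 36 (h = 6*6 = 36)
s = -1 (s = 1 - 2 = -1)
t(o) = 36
x(-7)*(-32 + t(s)) = (-2 + 4*(-7))*(-32 + 36) = (-2 - 28)*4 = -30*4 = -120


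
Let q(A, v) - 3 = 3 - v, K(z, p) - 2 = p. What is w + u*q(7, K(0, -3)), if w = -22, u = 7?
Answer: 27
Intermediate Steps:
K(z, p) = 2 + p
q(A, v) = 6 - v (q(A, v) = 3 + (3 - v) = 6 - v)
w + u*q(7, K(0, -3)) = -22 + 7*(6 - (2 - 3)) = -22 + 7*(6 - 1*(-1)) = -22 + 7*(6 + 1) = -22 + 7*7 = -22 + 49 = 27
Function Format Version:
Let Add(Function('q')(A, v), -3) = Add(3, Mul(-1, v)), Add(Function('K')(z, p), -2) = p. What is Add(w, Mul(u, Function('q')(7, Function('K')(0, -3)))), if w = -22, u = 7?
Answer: 27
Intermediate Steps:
Function('K')(z, p) = Add(2, p)
Function('q')(A, v) = Add(6, Mul(-1, v)) (Function('q')(A, v) = Add(3, Add(3, Mul(-1, v))) = Add(6, Mul(-1, v)))
Add(w, Mul(u, Function('q')(7, Function('K')(0, -3)))) = Add(-22, Mul(7, Add(6, Mul(-1, Add(2, -3))))) = Add(-22, Mul(7, Add(6, Mul(-1, -1)))) = Add(-22, Mul(7, Add(6, 1))) = Add(-22, Mul(7, 7)) = Add(-22, 49) = 27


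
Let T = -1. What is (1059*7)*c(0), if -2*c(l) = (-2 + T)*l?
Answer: 0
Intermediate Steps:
c(l) = 3*l/2 (c(l) = -(-2 - 1)*l/2 = -(-3)*l/2 = 3*l/2)
(1059*7)*c(0) = (1059*7)*((3/2)*0) = 7413*0 = 0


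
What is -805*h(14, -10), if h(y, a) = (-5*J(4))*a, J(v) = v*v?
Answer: -644000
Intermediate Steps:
J(v) = v²
h(y, a) = -80*a (h(y, a) = (-5*4²)*a = (-5*16)*a = -80*a)
-805*h(14, -10) = -(-64400)*(-10) = -805*800 = -644000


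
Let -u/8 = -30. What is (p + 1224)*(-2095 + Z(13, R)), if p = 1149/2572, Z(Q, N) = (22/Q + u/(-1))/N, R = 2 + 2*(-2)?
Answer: -40446164511/16718 ≈ -2.4193e+6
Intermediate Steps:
u = 240 (u = -8*(-30) = 240)
R = -2 (R = 2 - 4 = -2)
Z(Q, N) = (-240 + 22/Q)/N (Z(Q, N) = (22/Q + 240/(-1))/N = (22/Q + 240*(-1))/N = (22/Q - 240)/N = (-240 + 22/Q)/N)
p = 1149/2572 (p = 1149*(1/2572) = 1149/2572 ≈ 0.44673)
(p + 1224)*(-2095 + Z(13, R)) = (1149/2572 + 1224)*(-2095 + 2*(11 - 120*13)/(-2*13)) = 3149277*(-2095 + 2*(-½)*(1/13)*(11 - 1560))/2572 = 3149277*(-2095 + 2*(-½)*(1/13)*(-1549))/2572 = 3149277*(-2095 + 1549/13)/2572 = (3149277/2572)*(-25686/13) = -40446164511/16718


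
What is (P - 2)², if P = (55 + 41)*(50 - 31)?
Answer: 3319684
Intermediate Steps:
P = 1824 (P = 96*19 = 1824)
(P - 2)² = (1824 - 2)² = 1822² = 3319684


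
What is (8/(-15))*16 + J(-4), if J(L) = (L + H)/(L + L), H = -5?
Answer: -889/120 ≈ -7.4083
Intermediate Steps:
J(L) = (-5 + L)/(2*L) (J(L) = (L - 5)/(L + L) = (-5 + L)/((2*L)) = (-5 + L)*(1/(2*L)) = (-5 + L)/(2*L))
(8/(-15))*16 + J(-4) = (8/(-15))*16 + (½)*(-5 - 4)/(-4) = (8*(-1/15))*16 + (½)*(-¼)*(-9) = -8/15*16 + 9/8 = -128/15 + 9/8 = -889/120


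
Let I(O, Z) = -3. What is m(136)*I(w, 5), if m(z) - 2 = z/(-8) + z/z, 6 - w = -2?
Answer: 42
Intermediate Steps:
w = 8 (w = 6 - 1*(-2) = 6 + 2 = 8)
m(z) = 3 - z/8 (m(z) = 2 + (z/(-8) + z/z) = 2 + (z*(-⅛) + 1) = 2 + (-z/8 + 1) = 2 + (1 - z/8) = 3 - z/8)
m(136)*I(w, 5) = (3 - ⅛*136)*(-3) = (3 - 17)*(-3) = -14*(-3) = 42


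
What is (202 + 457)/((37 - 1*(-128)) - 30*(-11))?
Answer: 659/495 ≈ 1.3313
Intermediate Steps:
(202 + 457)/((37 - 1*(-128)) - 30*(-11)) = 659/((37 + 128) + 330) = 659/(165 + 330) = 659/495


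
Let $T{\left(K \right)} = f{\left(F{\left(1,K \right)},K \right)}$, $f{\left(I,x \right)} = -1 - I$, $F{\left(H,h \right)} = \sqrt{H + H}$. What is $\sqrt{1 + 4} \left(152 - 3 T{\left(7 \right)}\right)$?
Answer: $\sqrt{5} \left(155 + 3 \sqrt{2}\right) \approx 356.08$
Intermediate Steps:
$F{\left(H,h \right)} = \sqrt{2} \sqrt{H}$ ($F{\left(H,h \right)} = \sqrt{2 H} = \sqrt{2} \sqrt{H}$)
$T{\left(K \right)} = -1 - \sqrt{2}$ ($T{\left(K \right)} = -1 - \sqrt{2} \sqrt{1} = -1 - \sqrt{2} \cdot 1 = -1 - \sqrt{2}$)
$\sqrt{1 + 4} \left(152 - 3 T{\left(7 \right)}\right) = \sqrt{1 + 4} \left(152 - 3 \left(-1 - \sqrt{2}\right)\right) = \sqrt{5} \left(152 + \left(3 + 3 \sqrt{2}\right)\right) = \sqrt{5} \left(155 + 3 \sqrt{2}\right)$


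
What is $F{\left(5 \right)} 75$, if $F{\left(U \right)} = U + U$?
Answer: $750$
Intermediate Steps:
$F{\left(U \right)} = 2 U$
$F{\left(5 \right)} 75 = 2 \cdot 5 \cdot 75 = 10 \cdot 75 = 750$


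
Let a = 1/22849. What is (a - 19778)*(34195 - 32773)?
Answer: -642612494862/22849 ≈ -2.8124e+7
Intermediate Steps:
a = 1/22849 ≈ 4.3766e-5
(a - 19778)*(34195 - 32773) = (1/22849 - 19778)*(34195 - 32773) = -451907521/22849*1422 = -642612494862/22849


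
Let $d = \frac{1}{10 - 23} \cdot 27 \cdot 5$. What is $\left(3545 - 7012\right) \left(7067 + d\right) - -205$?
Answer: $- \frac{318046047}{13} \approx -2.4465 \cdot 10^{7}$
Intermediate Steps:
$d = - \frac{135}{13}$ ($d = \frac{1}{-13} \cdot 27 \cdot 5 = \left(- \frac{1}{13}\right) 27 \cdot 5 = \left(- \frac{27}{13}\right) 5 = - \frac{135}{13} \approx -10.385$)
$\left(3545 - 7012\right) \left(7067 + d\right) - -205 = \left(3545 - 7012\right) \left(7067 - \frac{135}{13}\right) - -205 = \left(-3467\right) \frac{91736}{13} + 205 = - \frac{318048712}{13} + 205 = - \frac{318046047}{13}$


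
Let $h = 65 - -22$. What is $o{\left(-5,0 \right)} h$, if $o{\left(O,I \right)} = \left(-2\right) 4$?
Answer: $-696$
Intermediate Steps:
$h = 87$ ($h = 65 + 22 = 87$)
$o{\left(O,I \right)} = -8$
$o{\left(-5,0 \right)} h = \left(-8\right) 87 = -696$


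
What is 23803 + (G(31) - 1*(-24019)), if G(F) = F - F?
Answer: 47822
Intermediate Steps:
G(F) = 0
23803 + (G(31) - 1*(-24019)) = 23803 + (0 - 1*(-24019)) = 23803 + (0 + 24019) = 23803 + 24019 = 47822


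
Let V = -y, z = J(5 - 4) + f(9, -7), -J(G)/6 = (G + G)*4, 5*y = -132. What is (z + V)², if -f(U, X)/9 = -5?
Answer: 13689/25 ≈ 547.56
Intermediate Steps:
y = -132/5 (y = (⅕)*(-132) = -132/5 ≈ -26.400)
f(U, X) = 45 (f(U, X) = -9*(-5) = 45)
J(G) = -48*G (J(G) = -6*(G + G)*4 = -6*2*G*4 = -48*G)
z = -3 (z = -48*(5 - 4) + 45 = -48*1 + 45 = -48 + 45 = -3)
V = 132/5 (V = -1*(-132/5) = 132/5 ≈ 26.400)
(z + V)² = (-3 + 132/5)² = (117/5)² = 13689/25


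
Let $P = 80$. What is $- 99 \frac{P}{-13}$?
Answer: $\frac{7920}{13} \approx 609.23$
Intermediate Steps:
$- 99 \frac{P}{-13} = - 99 \frac{80}{-13} = - 99 \cdot 80 \left(- \frac{1}{13}\right) = \left(-99\right) \left(- \frac{80}{13}\right) = \frac{7920}{13}$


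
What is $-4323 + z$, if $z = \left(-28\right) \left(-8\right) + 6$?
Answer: $-4093$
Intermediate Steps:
$z = 230$ ($z = 224 + 6 = 230$)
$-4323 + z = -4323 + 230 = -4093$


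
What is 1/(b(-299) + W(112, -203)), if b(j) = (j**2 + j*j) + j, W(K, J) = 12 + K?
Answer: 1/178627 ≈ 5.5983e-6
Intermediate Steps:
b(j) = j + 2*j**2 (b(j) = (j**2 + j**2) + j = 2*j**2 + j = j + 2*j**2)
1/(b(-299) + W(112, -203)) = 1/(-299*(1 + 2*(-299)) + (12 + 112)) = 1/(-299*(1 - 598) + 124) = 1/(-299*(-597) + 124) = 1/(178503 + 124) = 1/178627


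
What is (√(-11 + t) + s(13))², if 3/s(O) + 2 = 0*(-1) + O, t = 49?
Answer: 4607/121 + 6*√38/11 ≈ 41.437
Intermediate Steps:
s(O) = 3/(-2 + O) (s(O) = 3/(-2 + (0*(-1) + O)) = 3/(-2 + (0 + O)) = 3/(-2 + O))
(√(-11 + t) + s(13))² = (√(-11 + 49) + 3/(-2 + 13))² = (√38 + 3/11)² = (3/11 + √38)²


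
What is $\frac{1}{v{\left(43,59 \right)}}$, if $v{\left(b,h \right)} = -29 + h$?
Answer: $\frac{1}{30} \approx 0.033333$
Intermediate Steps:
$\frac{1}{v{\left(43,59 \right)}} = \frac{1}{-29 + 59} = \frac{1}{30}$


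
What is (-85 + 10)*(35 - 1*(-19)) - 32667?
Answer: -36717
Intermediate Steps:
(-85 + 10)*(35 - 1*(-19)) - 32667 = -75*(35 + 19) - 32667 = -75*54 - 32667 = -4050 - 32667 = -36717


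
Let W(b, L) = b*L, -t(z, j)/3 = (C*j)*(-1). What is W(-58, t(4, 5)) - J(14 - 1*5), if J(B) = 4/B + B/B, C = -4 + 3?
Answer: 7817/9 ≈ 868.56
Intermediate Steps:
C = -1
t(z, j) = -3*j (t(z, j) = -3*(-j)*(-1) = -3*j)
J(B) = 1 + 4/B (J(B) = 4/B + 1 = 1 + 4/B)
W(b, L) = L*b
W(-58, t(4, 5)) - J(14 - 1*5) = -3*5*(-58) - (4 + (14 - 1*5))/(14 - 1*5) = -15*(-58) - (4 + (14 - 5))/(14 - 5) = 870 - (4 + 9)/9 = 870 - 13/9 = 7817/9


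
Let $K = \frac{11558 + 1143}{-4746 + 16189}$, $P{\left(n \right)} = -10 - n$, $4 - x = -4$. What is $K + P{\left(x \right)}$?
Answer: $- \frac{193273}{11443} \approx -16.89$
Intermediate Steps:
$x = 8$ ($x = 4 - -4 = 4 + 4 = 8$)
$K = \frac{12701}{11443} \approx 1.1099$
$K + P{\left(x \right)} = \frac{12701}{11443} - 18 = - \frac{193273}{11443}$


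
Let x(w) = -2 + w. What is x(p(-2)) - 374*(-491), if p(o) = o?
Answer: 183630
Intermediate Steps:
x(p(-2)) - 374*(-491) = (-2 - 2) - 374*(-491) = -4 + 183634 = 183630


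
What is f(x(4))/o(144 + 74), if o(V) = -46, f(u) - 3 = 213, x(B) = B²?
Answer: -108/23 ≈ -4.6956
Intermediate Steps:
f(u) = 216 (f(u) = 3 + 213 = 216)
f(x(4))/o(144 + 74) = 216/(-46) = 216*(-1/46) = -108/23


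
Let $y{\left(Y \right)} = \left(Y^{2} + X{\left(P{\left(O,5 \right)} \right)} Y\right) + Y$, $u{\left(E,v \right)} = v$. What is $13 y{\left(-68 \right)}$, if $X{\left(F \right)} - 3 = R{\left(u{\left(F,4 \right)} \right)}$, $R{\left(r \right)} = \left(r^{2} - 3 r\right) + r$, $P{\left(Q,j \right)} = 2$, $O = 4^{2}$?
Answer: $49504$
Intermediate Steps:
$O = 16$
$R{\left(r \right)} = r^{2} - 2 r$
$X{\left(F \right)} = 11$ ($X{\left(F \right)} = 3 + 4 \left(-2 + 4\right) = 3 + 4 \cdot 2 = 3 + 8 = 11$)
$y{\left(Y \right)} = Y^{2} + 12 Y$ ($y{\left(Y \right)} = \left(Y^{2} + 11 Y\right) + Y = Y^{2} + 12 Y$)
$13 y{\left(-68 \right)} = 13 \left(- 68 \left(12 - 68\right)\right) = 13 \left(\left(-68\right) \left(-56\right)\right) = 13 \cdot 3808 = 49504$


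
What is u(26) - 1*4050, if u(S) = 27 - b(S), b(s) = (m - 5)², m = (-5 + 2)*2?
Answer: -4144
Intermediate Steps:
m = -6 (m = -3*2 = -6)
b(s) = 121 (b(s) = (-6 - 5)² = (-11)² = 121)
u(S) = -94 (u(S) = 27 - 1*121 = 27 - 121 = -94)
u(26) - 1*4050 = -94 - 1*4050 = -94 - 4050 = -4144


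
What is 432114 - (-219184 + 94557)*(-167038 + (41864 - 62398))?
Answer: -23376103530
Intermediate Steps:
432114 - (-219184 + 94557)*(-167038 + (41864 - 62398)) = 432114 - (-124627)*(-167038 - 20534) = 432114 - (-124627)*(-187572) = 432114 - 1*23376535644 = 432114 - 23376535644 = -23376103530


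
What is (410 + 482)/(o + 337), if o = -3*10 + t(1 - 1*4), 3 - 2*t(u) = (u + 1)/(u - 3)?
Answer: 2676/925 ≈ 2.8930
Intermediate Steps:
t(u) = 3/2 - (1 + u)/(2*(-3 + u)) (t(u) = 3/2 - (u + 1)/(2*(u - 3)) = 3/2 - (1 + u)/(2*(-3 + u)))
o = -86/3 (o = -3*10 + (-5 + (1 - 1*4))/(-3 + (1 - 1*4)) = -30 + (-5 + (1 - 4))/(-3 + (1 - 4)) = -30 + (-5 - 3)/(-3 - 3) = -30 - 8/(-6) = -30 - 1/6*(-8) = -30 + 4/3 = -86/3 ≈ -28.667)
(410 + 482)/(o + 337) = (410 + 482)/(-86/3 + 337) = 892/(925/3) = 892*(3/925) = 2676/925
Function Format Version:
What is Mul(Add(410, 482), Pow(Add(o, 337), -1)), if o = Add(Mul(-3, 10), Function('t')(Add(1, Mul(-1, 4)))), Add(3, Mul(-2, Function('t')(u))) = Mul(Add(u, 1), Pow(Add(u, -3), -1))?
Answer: Rational(2676, 925) ≈ 2.8930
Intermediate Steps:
Function('t')(u) = Add(Rational(3, 2), Mul(Rational(-1, 2), Pow(Add(-3, u), -1), Add(1, u))) (Function('t')(u) = Add(Rational(3, 2), Mul(Rational(-1, 2), Mul(Add(u, 1), Pow(Add(u, -3), -1)))) = Add(Rational(3, 2), Mul(Rational(-1, 2), Mul(Add(1, u), Pow(Add(-3, u), -1)))) = Add(Rational(3, 2), Mul(Rational(-1, 2), Mul(Pow(Add(-3, u), -1), Add(1, u)))) = Add(Rational(3, 2), Mul(Rational(-1, 2), Pow(Add(-3, u), -1), Add(1, u))))
o = Rational(-86, 3) (o = Add(Mul(-3, 10), Mul(Pow(Add(-3, Add(1, Mul(-1, 4))), -1), Add(-5, Add(1, Mul(-1, 4))))) = Add(-30, Mul(Pow(Add(-3, Add(1, -4)), -1), Add(-5, Add(1, -4)))) = Add(-30, Mul(Pow(Add(-3, -3), -1), Add(-5, -3))) = Add(-30, Mul(Pow(-6, -1), -8)) = Add(-30, Mul(Rational(-1, 6), -8)) = Add(-30, Rational(4, 3)) = Rational(-86, 3) ≈ -28.667)
Mul(Add(410, 482), Pow(Add(o, 337), -1)) = Mul(Add(410, 482), Pow(Add(Rational(-86, 3), 337), -1)) = Mul(892, Pow(Rational(925, 3), -1)) = Mul(892, Rational(3, 925)) = Rational(2676, 925)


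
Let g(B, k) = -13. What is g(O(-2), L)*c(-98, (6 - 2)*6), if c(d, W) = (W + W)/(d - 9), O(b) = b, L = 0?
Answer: 624/107 ≈ 5.8318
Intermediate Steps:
c(d, W) = 2*W/(-9 + d) (c(d, W) = (2*W)/(-9 + d) = 2*W/(-9 + d))
g(O(-2), L)*c(-98, (6 - 2)*6) = -26*(6 - 2)*6/(-9 - 98) = -26*4*6/(-107) = -26*24*(-1)/107 = -13*(-48/107) = 624/107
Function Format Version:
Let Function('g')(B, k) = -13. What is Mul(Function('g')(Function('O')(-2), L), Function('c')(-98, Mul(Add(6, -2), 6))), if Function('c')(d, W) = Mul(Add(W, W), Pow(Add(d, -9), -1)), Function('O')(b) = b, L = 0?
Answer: Rational(624, 107) ≈ 5.8318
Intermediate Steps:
Function('c')(d, W) = Mul(2, W, Pow(Add(-9, d), -1)) (Function('c')(d, W) = Mul(Mul(2, W), Pow(Add(-9, d), -1)) = Mul(2, W, Pow(Add(-9, d), -1)))
Mul(Function('g')(Function('O')(-2), L), Function('c')(-98, Mul(Add(6, -2), 6))) = Mul(-13, Mul(2, Mul(Add(6, -2), 6), Pow(Add(-9, -98), -1))) = Mul(-13, Mul(2, Mul(4, 6), Pow(-107, -1))) = Mul(-13, Mul(2, 24, Rational(-1, 107))) = Mul(-13, Rational(-48, 107)) = Rational(624, 107)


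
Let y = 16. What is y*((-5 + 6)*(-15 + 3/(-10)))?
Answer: -1224/5 ≈ -244.80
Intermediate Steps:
y*((-5 + 6)*(-15 + 3/(-10))) = 16*((-5 + 6)*(-15 + 3/(-10))) = 16*(1*(-15 + 3*(-⅒))) = 16*(1*(-15 - 3/10)) = 16*(1*(-153/10)) = 16*(-153/10) = -1224/5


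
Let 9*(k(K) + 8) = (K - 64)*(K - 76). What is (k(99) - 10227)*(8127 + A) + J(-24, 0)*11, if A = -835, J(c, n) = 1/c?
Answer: -5326660193/72 ≈ -7.3981e+7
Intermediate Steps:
k(K) = -8 + (-76 + K)*(-64 + K)/9 (k(K) = -8 + ((K - 64)*(K - 76))/9 = -8 + ((-64 + K)*(-76 + K))/9 = -8 + ((-76 + K)*(-64 + K))/9 = -8 + (-76 + K)*(-64 + K)/9)
(k(99) - 10227)*(8127 + A) + J(-24, 0)*11 = ((4792/9 - 140/9*99 + (1/9)*99**2) - 10227)*(8127 - 835) + 11/(-24) = ((4792/9 - 1540 + (1/9)*9801) - 10227)*7292 - 1/24*11 = ((4792/9 - 1540 + 1089) - 10227)*7292 - 11/24 = (733/9 - 10227)*7292 - 11/24 = -91310/9*7292 - 11/24 = -665832520/9 - 11/24 = -5326660193/72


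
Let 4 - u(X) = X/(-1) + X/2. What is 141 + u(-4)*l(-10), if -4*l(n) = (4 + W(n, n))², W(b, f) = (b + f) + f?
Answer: -197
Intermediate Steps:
W(b, f) = b + 2*f
u(X) = 4 + X/2 (u(X) = 4 - (X/(-1) + X/2) = 4 - (X*(-1) + X*(½)) = 4 - (-X + X/2) = 4 - (-1)*X/2 = 4 + X/2)
l(n) = -(4 + 3*n)²/4 (l(n) = -(4 + (n + 2*n))²/4 = -(4 + 3*n)²/4)
141 + u(-4)*l(-10) = 141 + (4 + (½)*(-4))*(-(4 + 3*(-10))²/4) = 141 + (4 - 2)*(-(4 - 30)²/4) = 141 + 2*(-¼*(-26)²) = 141 + 2*(-¼*676) = 141 + 2*(-169) = 141 - 338 = -197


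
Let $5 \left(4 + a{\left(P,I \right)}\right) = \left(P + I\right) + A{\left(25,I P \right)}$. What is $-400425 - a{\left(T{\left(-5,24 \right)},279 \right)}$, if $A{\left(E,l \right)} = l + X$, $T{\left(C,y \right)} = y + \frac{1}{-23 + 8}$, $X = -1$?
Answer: $- \frac{6027253}{15} \approx -4.0182 \cdot 10^{5}$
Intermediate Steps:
$T{\left(C,y \right)} = - \frac{1}{15} + y$ ($T{\left(C,y \right)} = y + \frac{1}{-15} = y - \frac{1}{15} = - \frac{1}{15} + y$)
$A{\left(E,l \right)} = -1 + l$ ($A{\left(E,l \right)} = l - 1 = -1 + l$)
$a{\left(P,I \right)} = - \frac{21}{5} + \frac{I}{5} + \frac{P}{5} + \frac{I P}{5}$ ($a{\left(P,I \right)} = -4 + \frac{\left(P + I\right) + \left(-1 + I P\right)}{5} = -4 + \frac{\left(I + P\right) + \left(-1 + I P\right)}{5} = -4 + \frac{-1 + I + P + I P}{5} = -4 + \left(- \frac{1}{5} + \frac{I}{5} + \frac{P}{5} + \frac{I P}{5}\right) = - \frac{21}{5} + \frac{I}{5} + \frac{P}{5} + \frac{I P}{5}$)
$-400425 - a{\left(T{\left(-5,24 \right)},279 \right)} = -400425 - \left(- \frac{21}{5} + \frac{1}{5} \cdot 279 + \frac{- \frac{1}{15} + 24}{5} + \frac{1}{5} \cdot 279 \left(- \frac{1}{15} + 24\right)\right) = -400425 - \left(- \frac{21}{5} + \frac{279}{5} + \frac{1}{5} \cdot \frac{359}{15} + \frac{1}{5} \cdot 279 \cdot \frac{359}{15}\right) = -400425 - \left(- \frac{21}{5} + \frac{279}{5} + \frac{359}{75} + \frac{33387}{25}\right) = -400425 - \frac{20878}{15} = - \frac{6027253}{15}$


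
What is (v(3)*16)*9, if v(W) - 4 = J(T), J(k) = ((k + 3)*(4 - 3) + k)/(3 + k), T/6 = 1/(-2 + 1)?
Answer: 1008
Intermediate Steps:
T = -6 (T = 6/(-2 + 1) = 6/(-1) = 6*(-1) = -6)
J(k) = (3 + 2*k)/(3 + k) (J(k) = ((3 + k)*1 + k)/(3 + k) = ((3 + k) + k)/(3 + k) = (3 + 2*k)/(3 + k))
v(W) = 7 (v(W) = 4 + (3 + 2*(-6))/(3 - 6) = 4 + (3 - 12)/(-3) = 4 - 1/3*(-9) = 4 + 3 = 7)
(v(3)*16)*9 = (7*16)*9 = 112*9 = 1008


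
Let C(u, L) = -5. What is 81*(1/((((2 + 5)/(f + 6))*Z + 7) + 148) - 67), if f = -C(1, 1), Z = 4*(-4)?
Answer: -320160/59 ≈ -5426.4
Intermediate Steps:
Z = -16
f = 5 (f = -1*(-5) = 5)
81*(1/((((2 + 5)/(f + 6))*Z + 7) + 148) - 67) = 81*(1/((((2 + 5)/(5 + 6))*(-16) + 7) + 148) - 67) = 81*(1/(((7/11)*(-16) + 7) + 148) - 67) = 81*(1/((-112/11 + 7) + 148) - 67) = 81*(1/(-35/11 + 148) - 67) = 81*(1/(1593/11) - 67) = 81*(11/1593 - 67) = 81*(-106720/1593) = -320160/59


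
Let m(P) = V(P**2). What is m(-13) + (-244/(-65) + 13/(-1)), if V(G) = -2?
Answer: -731/65 ≈ -11.246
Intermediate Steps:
m(P) = -2
m(-13) + (-244/(-65) + 13/(-1)) = -2 + (-244/(-65) + 13/(-1)) = -2 + (-244*(-1/65) + 13*(-1)) = -2 + (244/65 - 13) = -2 - 601/65 = -731/65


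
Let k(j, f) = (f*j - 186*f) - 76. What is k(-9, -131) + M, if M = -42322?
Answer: -16853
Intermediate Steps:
k(j, f) = -76 - 186*f + f*j (k(j, f) = (-186*f + f*j) - 76 = -76 - 186*f + f*j)
k(-9, -131) + M = (-76 - 186*(-131) - 131*(-9)) - 42322 = (-76 + 24366 + 1179) - 42322 = 25469 - 42322 = -16853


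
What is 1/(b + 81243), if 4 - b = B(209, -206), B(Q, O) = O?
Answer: 1/81453 ≈ 1.2277e-5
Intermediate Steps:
b = 210 (b = 4 - 1*(-206) = 4 + 206 = 210)
1/(b + 81243) = 1/(210 + 81243) = 1/81453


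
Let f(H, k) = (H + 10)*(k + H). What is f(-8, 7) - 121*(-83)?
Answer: 10041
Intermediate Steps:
f(H, k) = (10 + H)*(H + k)
f(-8, 7) - 121*(-83) = ((-8)² + 10*(-8) + 10*7 - 8*7) - 121*(-83) = (64 - 80 + 70 - 56) + 10043 = -2 + 10043 = 10041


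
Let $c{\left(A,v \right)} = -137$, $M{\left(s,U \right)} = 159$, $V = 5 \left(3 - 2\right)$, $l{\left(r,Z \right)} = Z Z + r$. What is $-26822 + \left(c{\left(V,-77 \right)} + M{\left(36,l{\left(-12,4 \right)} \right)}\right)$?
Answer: $-26800$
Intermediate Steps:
$l{\left(r,Z \right)} = r + Z^{2}$ ($l{\left(r,Z \right)} = Z^{2} + r = r + Z^{2}$)
$V = 5$ ($V = 5 \cdot 1 = 5$)
$-26822 + \left(c{\left(V,-77 \right)} + M{\left(36,l{\left(-12,4 \right)} \right)}\right) = -26822 + \left(-137 + 159\right) = -26822 + 22 = -26800$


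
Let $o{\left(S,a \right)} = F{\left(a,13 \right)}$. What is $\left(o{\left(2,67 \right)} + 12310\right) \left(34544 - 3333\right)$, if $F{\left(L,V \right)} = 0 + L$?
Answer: $386298547$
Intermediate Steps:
$F{\left(L,V \right)} = L$
$o{\left(S,a \right)} = a$
$\left(o{\left(2,67 \right)} + 12310\right) \left(34544 - 3333\right) = \left(67 + 12310\right) \left(34544 - 3333\right) = 12377 \cdot 31211 = 386298547$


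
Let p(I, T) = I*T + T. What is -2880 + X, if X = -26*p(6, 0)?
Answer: -2880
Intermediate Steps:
p(I, T) = T + I*T
X = 0 (X = -0*(1 + 6) = -0*7 = -26*0 = 0)
-2880 + X = -2880 + 0 = -2880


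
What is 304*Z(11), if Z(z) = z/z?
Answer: 304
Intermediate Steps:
Z(z) = 1
304*Z(11) = 304*1 = 304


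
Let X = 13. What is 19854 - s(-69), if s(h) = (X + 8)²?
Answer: 19413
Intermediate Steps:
s(h) = 441 (s(h) = (13 + 8)² = 21² = 441)
19854 - s(-69) = 19854 - 1*441 = 19854 - 441 = 19413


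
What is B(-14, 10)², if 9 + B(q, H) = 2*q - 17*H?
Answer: 42849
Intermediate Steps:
B(q, H) = -9 - 17*H + 2*q (B(q, H) = -9 + (2*q - 17*H) = -9 + (-17*H + 2*q) = -9 - 17*H + 2*q)
B(-14, 10)² = (-9 - 17*10 + 2*(-14))² = (-9 - 170 - 28)² = (-207)² = 42849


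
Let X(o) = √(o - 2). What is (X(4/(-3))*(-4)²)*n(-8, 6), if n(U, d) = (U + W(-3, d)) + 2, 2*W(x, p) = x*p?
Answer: -80*I*√30 ≈ -438.18*I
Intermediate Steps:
W(x, p) = p*x/2 (W(x, p) = (x*p)/2 = (p*x)/2 = p*x/2)
n(U, d) = 2 + U - 3*d/2 (n(U, d) = (U + (½)*d*(-3)) + 2 = (U - 3*d/2) + 2 = 2 + U - 3*d/2)
X(o) = √(-2 + o)
(X(4/(-3))*(-4)²)*n(-8, 6) = (√(-2 + 4/(-3))*(-4)²)*(2 - 8 - 3/2*6) = (√(-2 + 4*(-⅓))*16)*(2 - 8 - 9) = (√(-2 - 4/3)*16)*(-15) = (√(-10/3)*16)*(-15) = ((I*√30/3)*16)*(-15) = (16*I*√30/3)*(-15) = -80*I*√30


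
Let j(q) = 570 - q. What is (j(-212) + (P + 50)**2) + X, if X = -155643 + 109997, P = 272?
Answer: 58820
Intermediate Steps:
X = -45646
(j(-212) + (P + 50)**2) + X = ((570 - 1*(-212)) + (272 + 50)**2) - 45646 = ((570 + 212) + 322**2) - 45646 = (782 + 103684) - 45646 = 104466 - 45646 = 58820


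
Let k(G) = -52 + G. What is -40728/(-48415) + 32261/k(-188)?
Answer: -310428319/2323920 ≈ -133.58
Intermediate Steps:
-40728/(-48415) + 32261/k(-188) = -40728/(-48415) + 32261/(-52 - 188) = -40728*(-1/48415) + 32261/(-240) = 40728/48415 + 32261*(-1/240) = 40728/48415 - 32261/240 = -310428319/2323920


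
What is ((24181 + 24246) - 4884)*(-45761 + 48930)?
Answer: 137987767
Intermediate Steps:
((24181 + 24246) - 4884)*(-45761 + 48930) = (48427 - 4884)*3169 = 43543*3169 = 137987767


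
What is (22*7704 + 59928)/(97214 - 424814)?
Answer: -9559/13650 ≈ -0.70029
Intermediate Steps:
(22*7704 + 59928)/(97214 - 424814) = (169488 + 59928)/(-327600) = 229416*(-1/327600) = -9559/13650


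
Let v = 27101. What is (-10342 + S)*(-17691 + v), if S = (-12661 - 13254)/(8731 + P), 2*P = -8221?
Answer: -899805391320/9241 ≈ -9.7371e+7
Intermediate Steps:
P = -8221/2 (P = (½)*(-8221) = -8221/2 ≈ -4110.5)
S = -51830/9241 (S = (-12661 - 13254)/(8731 - 8221/2) = -25915/9241/2 = -25915*2/9241 = -51830/9241 ≈ -5.6087)
(-10342 + S)*(-17691 + v) = (-10342 - 51830/9241)*(-17691 + 27101) = -95622252/9241*9410 = -899805391320/9241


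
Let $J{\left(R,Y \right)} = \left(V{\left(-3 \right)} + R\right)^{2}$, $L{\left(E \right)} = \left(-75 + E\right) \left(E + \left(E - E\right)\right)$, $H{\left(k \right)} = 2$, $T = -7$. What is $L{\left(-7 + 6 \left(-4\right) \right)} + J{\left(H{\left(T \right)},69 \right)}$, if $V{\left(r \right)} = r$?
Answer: $3287$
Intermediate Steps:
$L{\left(E \right)} = E \left(-75 + E\right)$ ($L{\left(E \right)} = \left(-75 + E\right) \left(E + 0\right) = \left(-75 + E\right) E = E \left(-75 + E\right)$)
$J{\left(R,Y \right)} = \left(-3 + R\right)^{2}$
$L{\left(-7 + 6 \left(-4\right) \right)} + J{\left(H{\left(T \right)},69 \right)} = \left(-7 + 6 \left(-4\right)\right) \left(-75 + \left(-7 + 6 \left(-4\right)\right)\right) + \left(-3 + 2\right)^{2} = \left(-7 - 24\right) \left(-75 - 31\right) + \left(-1\right)^{2} = - 31 \left(-75 - 31\right) + 1 = \left(-31\right) \left(-106\right) + 1 = 3286 + 1 = 3287$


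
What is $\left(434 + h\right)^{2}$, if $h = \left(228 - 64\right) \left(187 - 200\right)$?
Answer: $2883204$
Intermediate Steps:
$h = -2132$ ($h = 164 \left(-13\right) = -2132$)
$\left(434 + h\right)^{2} = \left(434 - 2132\right)^{2} = \left(-1698\right)^{2} = 2883204$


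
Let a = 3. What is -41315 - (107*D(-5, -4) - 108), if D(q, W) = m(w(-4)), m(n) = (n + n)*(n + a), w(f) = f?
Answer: -42063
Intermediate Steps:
m(n) = 2*n*(3 + n) (m(n) = (n + n)*(n + 3) = (2*n)*(3 + n) = 2*n*(3 + n))
D(q, W) = 8 (D(q, W) = 2*(-4)*(3 - 4) = 2*(-4)*(-1) = 8)
-41315 - (107*D(-5, -4) - 108) = -41315 - (107*8 - 108) = -41315 - (856 - 108) = -41315 - 1*748 = -41315 - 748 = -42063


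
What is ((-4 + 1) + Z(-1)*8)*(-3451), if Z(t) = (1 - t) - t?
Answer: -72471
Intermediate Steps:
Z(t) = 1 - 2*t
((-4 + 1) + Z(-1)*8)*(-3451) = ((-4 + 1) + (1 - 2*(-1))*8)*(-3451) = (-3 + (1 + 2)*8)*(-3451) = (-3 + 3*8)*(-3451) = (-3 + 24)*(-3451) = 21*(-3451) = -72471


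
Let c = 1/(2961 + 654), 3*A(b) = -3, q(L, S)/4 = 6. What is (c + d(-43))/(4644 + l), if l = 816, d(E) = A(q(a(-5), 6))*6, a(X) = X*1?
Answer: -21689/19737900 ≈ -0.0010989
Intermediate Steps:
a(X) = X
q(L, S) = 24 (q(L, S) = 4*6 = 24)
A(b) = -1 (A(b) = (⅓)*(-3) = -1)
c = 1/3615 ≈ 0.00027663
d(E) = -6 (d(E) = -1*6 = -6)
(c + d(-43))/(4644 + l) = (1/3615 - 6)/(4644 + 816) = -21689/3615/5460 = -21689/3615*1/5460 = -21689/19737900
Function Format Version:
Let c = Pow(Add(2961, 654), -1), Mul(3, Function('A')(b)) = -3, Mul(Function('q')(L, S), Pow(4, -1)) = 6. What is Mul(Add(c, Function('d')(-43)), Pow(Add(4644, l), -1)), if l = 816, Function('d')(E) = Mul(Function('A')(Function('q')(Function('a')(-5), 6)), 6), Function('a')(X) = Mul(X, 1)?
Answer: Rational(-21689, 19737900) ≈ -0.0010989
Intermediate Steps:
Function('a')(X) = X
Function('q')(L, S) = 24 (Function('q')(L, S) = Mul(4, 6) = 24)
Function('A')(b) = -1 (Function('A')(b) = Mul(Rational(1, 3), -3) = -1)
c = Rational(1, 3615) (c = Pow(3615, -1) = Rational(1, 3615) ≈ 0.00027663)
Function('d')(E) = -6 (Function('d')(E) = Mul(-1, 6) = -6)
Mul(Add(c, Function('d')(-43)), Pow(Add(4644, l), -1)) = Mul(Add(Rational(1, 3615), -6), Pow(Add(4644, 816), -1)) = Mul(Rational(-21689, 3615), Pow(5460, -1)) = Mul(Rational(-21689, 3615), Rational(1, 5460)) = Rational(-21689, 19737900)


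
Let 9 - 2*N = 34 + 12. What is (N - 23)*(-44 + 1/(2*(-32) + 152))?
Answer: 321293/176 ≈ 1825.5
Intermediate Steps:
N = -37/2 (N = 9/2 - (34 + 12)/2 = 9/2 - ½*46 = 9/2 - 23 = -37/2 ≈ -18.500)
(N - 23)*(-44 + 1/(2*(-32) + 152)) = (-37/2 - 23)*(-44 + 1/(2*(-32) + 152)) = -83*(-44 + 1/(-64 + 152))/2 = -83*(-44 + 1/88)/2 = -83/2*(-3871/88) = 321293/176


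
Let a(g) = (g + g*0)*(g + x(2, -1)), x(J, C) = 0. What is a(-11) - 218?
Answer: -97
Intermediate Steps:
a(g) = g**2 (a(g) = (g + g*0)*(g + 0) = (g + 0)*g = g*g = g**2)
a(-11) - 218 = (-11)**2 - 218 = 121 - 218 = -97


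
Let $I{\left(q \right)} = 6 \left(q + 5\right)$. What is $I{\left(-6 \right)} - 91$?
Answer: $-97$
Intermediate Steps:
$I{\left(q \right)} = 30 + 6 q$ ($I{\left(q \right)} = 6 \left(5 + q\right) = 30 + 6 q$)
$I{\left(-6 \right)} - 91 = \left(30 + 6 \left(-6\right)\right) - 91 = \left(30 - 36\right) - 91 = -6 - 91 = -97$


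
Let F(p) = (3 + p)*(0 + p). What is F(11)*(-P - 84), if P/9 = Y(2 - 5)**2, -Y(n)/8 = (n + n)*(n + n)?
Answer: -114973320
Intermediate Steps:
Y(n) = -32*n**2 (Y(n) = -8*(n + n)*(n + n) = -8*2*n*2*n = -32*n**2)
P = 746496 (P = 9*(-32*(2 - 5)**2)**2 = 9*(-32*(-3)**2)**2 = 9*(-32*9)**2 = 9*(-288)**2 = 9*82944 = 746496)
F(p) = p*(3 + p) (F(p) = (3 + p)*p = p*(3 + p))
F(11)*(-P - 84) = (11*(3 + 11))*(-1*746496 - 84) = (11*14)*(-746496 - 84) = 154*(-746580) = -114973320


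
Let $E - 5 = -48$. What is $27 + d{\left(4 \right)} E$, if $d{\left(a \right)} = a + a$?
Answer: $-317$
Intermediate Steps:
$d{\left(a \right)} = 2 a$
$E = -43$ ($E = 5 - 48 = -43$)
$27 + d{\left(4 \right)} E = 27 + 2 \cdot 4 \left(-43\right) = 27 + 8 \left(-43\right) = 27 - 344 = -317$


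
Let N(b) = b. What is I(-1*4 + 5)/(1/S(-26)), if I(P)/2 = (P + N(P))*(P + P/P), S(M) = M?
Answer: -208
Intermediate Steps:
I(P) = 4*P*(1 + P) (I(P) = 2*((P + P)*(P + P/P)) = 2*((2*P)*(P + 1)) = 2*((2*P)*(1 + P)) = 2*(2*P*(1 + P)) = 4*P*(1 + P))
I(-1*4 + 5)/(1/S(-26)) = (4*(-1*4 + 5)*(1 + (-1*4 + 5)))/(1/(-26)) = (4*(-4 + 5)*(1 + (-4 + 5)))/(-1/26) = (4*1*(1 + 1))*(-26) = (4*1*2)*(-26) = 8*(-26) = -208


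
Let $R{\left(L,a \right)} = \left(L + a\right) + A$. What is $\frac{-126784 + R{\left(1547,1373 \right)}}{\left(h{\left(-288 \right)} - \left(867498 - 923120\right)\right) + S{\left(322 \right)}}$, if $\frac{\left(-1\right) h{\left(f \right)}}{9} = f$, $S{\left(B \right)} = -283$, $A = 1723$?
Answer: $- \frac{122141}{57931} \approx -2.1084$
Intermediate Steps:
$h{\left(f \right)} = - 9 f$
$R{\left(L,a \right)} = 1723 + L + a$ ($R{\left(L,a \right)} = \left(L + a\right) + 1723 = 1723 + L + a$)
$\frac{-126784 + R{\left(1547,1373 \right)}}{\left(h{\left(-288 \right)} - \left(867498 - 923120\right)\right) + S{\left(322 \right)}} = \frac{-126784 + \left(1723 + 1547 + 1373\right)}{\left(\left(-9\right) \left(-288\right) - \left(867498 - 923120\right)\right) - 283} = \frac{-126784 + 4643}{\left(2592 - -55622\right) - 283} = - \frac{122141}{\left(2592 + 55622\right) - 283} = - \frac{122141}{58214 - 283} = - \frac{122141}{57931}$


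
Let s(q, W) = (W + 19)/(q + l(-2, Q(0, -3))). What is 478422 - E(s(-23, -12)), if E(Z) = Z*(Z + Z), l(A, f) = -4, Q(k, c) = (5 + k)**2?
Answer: 348769540/729 ≈ 4.7842e+5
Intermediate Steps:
s(q, W) = (19 + W)/(-4 + q) (s(q, W) = (W + 19)/(q - 4) = (19 + W)/(-4 + q))
E(Z) = 2*Z**2 (E(Z) = Z*(2*Z) = 2*Z**2)
478422 - E(s(-23, -12)) = 478422 - 2*((19 - 12)/(-4 - 23))**2 = 478422 - 2*(7/(-27))**2 = 478422 - 2*(-1/27*7)**2 = 478422 - 2*(-7/27)**2 = 478422 - 2*49/729 = 478422 - 1*98/729 = 478422 - 98/729 = 348769540/729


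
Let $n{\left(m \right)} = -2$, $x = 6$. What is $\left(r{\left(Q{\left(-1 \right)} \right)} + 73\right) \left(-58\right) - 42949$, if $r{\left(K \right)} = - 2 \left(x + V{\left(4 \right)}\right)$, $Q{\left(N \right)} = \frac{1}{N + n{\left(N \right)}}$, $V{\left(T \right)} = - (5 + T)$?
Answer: $-47531$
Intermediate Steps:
$V{\left(T \right)} = -5 - T$
$Q{\left(N \right)} = \frac{1}{-2 + N}$ ($Q{\left(N \right)} = \frac{1}{N - 2} = \frac{1}{-2 + N}$)
$r{\left(K \right)} = 6$ ($r{\left(K \right)} = - 2 \left(6 - 9\right) = \left(-2\right) \left(-3\right) = 6$)
$\left(r{\left(Q{\left(-1 \right)} \right)} + 73\right) \left(-58\right) - 42949 = \left(6 + 73\right) \left(-58\right) - 42949 = 79 \left(-58\right) - 42949 = -4582 - 42949 = -47531$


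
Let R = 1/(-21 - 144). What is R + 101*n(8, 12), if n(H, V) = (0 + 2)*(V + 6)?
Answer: 599939/165 ≈ 3636.0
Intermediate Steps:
n(H, V) = 12 + 2*V (n(H, V) = 2*(6 + V) = 12 + 2*V)
R = -1/165 (R = 1/(-165) = -1/165 ≈ -0.0060606)
R + 101*n(8, 12) = -1/165 + 101*(12 + 2*12) = -1/165 + 101*(12 + 24) = -1/165 + 101*36 = -1/165 + 3636 = 599939/165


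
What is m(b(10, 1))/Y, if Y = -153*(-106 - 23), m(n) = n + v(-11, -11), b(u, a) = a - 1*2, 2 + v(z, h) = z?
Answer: -14/19737 ≈ -0.00070933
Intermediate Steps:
v(z, h) = -2 + z
b(u, a) = -2 + a (b(u, a) = a - 2 = -2 + a)
m(n) = -13 + n (m(n) = n + (-2 - 11) = n - 13 = -13 + n)
Y = 19737 (Y = -153*(-129) = 19737)
m(b(10, 1))/Y = (-13 + (-2 + 1))/19737 = (-13 - 1)*(1/19737) = -14*1/19737 = -14/19737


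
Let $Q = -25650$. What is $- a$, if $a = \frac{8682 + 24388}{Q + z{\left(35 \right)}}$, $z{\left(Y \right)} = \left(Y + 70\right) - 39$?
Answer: $\frac{16535}{12792} \approx 1.2926$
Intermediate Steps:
$z{\left(Y \right)} = 31 + Y$ ($z{\left(Y \right)} = \left(70 + Y\right) - 39 = 31 + Y$)
$a = - \frac{16535}{12792}$ ($a = \frac{8682 + 24388}{-25650 + \left(31 + 35\right)} = \frac{33070}{-25650 + 66} = \frac{33070}{-25584} = 33070 \left(- \frac{1}{25584}\right) = - \frac{16535}{12792} \approx -1.2926$)
$- a = \left(-1\right) \left(- \frac{16535}{12792}\right) = \frac{16535}{12792}$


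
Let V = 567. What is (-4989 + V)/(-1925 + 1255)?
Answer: 33/5 ≈ 6.6000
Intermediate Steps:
(-4989 + V)/(-1925 + 1255) = (-4989 + 567)/(-1925 + 1255) = -4422/(-670) = -4422*(-1/670) = 33/5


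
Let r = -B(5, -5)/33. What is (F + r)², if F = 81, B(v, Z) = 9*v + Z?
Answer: 6932689/1089 ≈ 6366.1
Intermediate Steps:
B(v, Z) = Z + 9*v
r = -40/33 (r = -(-5 + 9*5)/33 = -(-5 + 45)/33 = -40/33 ≈ -1.2121)
(F + r)² = (81 - 40/33)² = (2633/33)² = 6932689/1089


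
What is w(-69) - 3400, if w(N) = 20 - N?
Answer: -3311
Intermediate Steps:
w(-69) - 3400 = (20 - 1*(-69)) - 3400 = (20 + 69) - 3400 = 89 - 3400 = -3311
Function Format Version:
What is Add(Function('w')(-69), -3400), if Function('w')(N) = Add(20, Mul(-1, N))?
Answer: -3311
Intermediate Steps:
Add(Function('w')(-69), -3400) = Add(Add(20, Mul(-1, -69)), -3400) = Add(Add(20, 69), -3400) = Add(89, -3400) = -3311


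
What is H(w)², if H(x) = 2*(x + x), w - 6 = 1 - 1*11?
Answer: 256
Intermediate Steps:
w = -4 (w = 6 + (1 - 1*11) = 6 + (1 - 11) = 6 - 10 = -4)
H(x) = 4*x (H(x) = 2*(2*x) = 4*x)
H(w)² = (4*(-4))² = (-16)² = 256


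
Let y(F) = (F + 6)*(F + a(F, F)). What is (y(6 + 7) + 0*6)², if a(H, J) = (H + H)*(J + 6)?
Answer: 92794689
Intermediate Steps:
a(H, J) = 2*H*(6 + J) (a(H, J) = (2*H)*(6 + J) = 2*H*(6 + J))
y(F) = (6 + F)*(F + 2*F*(6 + F)) (y(F) = (F + 6)*(F + 2*F*(6 + F)) = (6 + F)*(F + 2*F*(6 + F)))
(y(6 + 7) + 0*6)² = ((6 + 7)*(78 + 2*(6 + 7)² + 25*(6 + 7)) + 0*6)² = (13*(78 + 2*13² + 25*13) + 0)² = (13*(78 + 2*169 + 325) + 0)² = (13*(78 + 338 + 325) + 0)² = (13*741 + 0)² = (9633 + 0)² = 9633² = 92794689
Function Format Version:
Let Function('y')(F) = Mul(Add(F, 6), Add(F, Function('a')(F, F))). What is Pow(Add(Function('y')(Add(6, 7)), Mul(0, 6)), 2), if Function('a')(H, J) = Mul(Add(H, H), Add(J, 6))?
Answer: 92794689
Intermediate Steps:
Function('a')(H, J) = Mul(2, H, Add(6, J)) (Function('a')(H, J) = Mul(Mul(2, H), Add(6, J)) = Mul(2, H, Add(6, J)))
Function('y')(F) = Mul(Add(6, F), Add(F, Mul(2, F, Add(6, F)))) (Function('y')(F) = Mul(Add(F, 6), Add(F, Mul(2, F, Add(6, F)))) = Mul(Add(6, F), Add(F, Mul(2, F, Add(6, F)))))
Pow(Add(Function('y')(Add(6, 7)), Mul(0, 6)), 2) = Pow(Add(Mul(Add(6, 7), Add(78, Mul(2, Pow(Add(6, 7), 2)), Mul(25, Add(6, 7)))), Mul(0, 6)), 2) = Pow(Add(Mul(13, Add(78, Mul(2, Pow(13, 2)), Mul(25, 13))), 0), 2) = Pow(Add(Mul(13, Add(78, Mul(2, 169), 325)), 0), 2) = Pow(Add(Mul(13, Add(78, 338, 325)), 0), 2) = Pow(Add(Mul(13, 741), 0), 2) = Pow(Add(9633, 0), 2) = Pow(9633, 2) = 92794689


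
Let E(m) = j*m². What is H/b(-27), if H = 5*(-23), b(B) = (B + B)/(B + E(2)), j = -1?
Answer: -3565/54 ≈ -66.019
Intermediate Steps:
E(m) = -m²
b(B) = 2*B/(-4 + B) (b(B) = (B + B)/(B - 1*2²) = (2*B)/(B - 1*4) = (2*B)/(B - 4) = (2*B)/(-4 + B) = 2*B/(-4 + B))
H = -115
H/b(-27) = -115/(2*(-27)/(-4 - 27)) = -115/(2*(-27)/(-31)) = -115/(2*(-27)*(-1/31)) = -115/54/31 = -115*31/54 = -3565/54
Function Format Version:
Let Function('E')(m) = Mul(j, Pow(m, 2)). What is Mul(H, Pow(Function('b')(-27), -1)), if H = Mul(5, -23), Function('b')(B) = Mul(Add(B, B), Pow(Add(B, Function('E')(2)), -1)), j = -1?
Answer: Rational(-3565, 54) ≈ -66.019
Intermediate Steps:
Function('E')(m) = Mul(-1, Pow(m, 2))
Function('b')(B) = Mul(2, B, Pow(Add(-4, B), -1)) (Function('b')(B) = Mul(Add(B, B), Pow(Add(B, Mul(-1, Pow(2, 2))), -1)) = Mul(Mul(2, B), Pow(Add(B, Mul(-1, 4)), -1)) = Mul(Mul(2, B), Pow(Add(B, -4), -1)) = Mul(Mul(2, B), Pow(Add(-4, B), -1)) = Mul(2, B, Pow(Add(-4, B), -1)))
H = -115
Mul(H, Pow(Function('b')(-27), -1)) = Mul(-115, Pow(Mul(2, -27, Pow(Add(-4, -27), -1)), -1)) = Mul(-115, Pow(Mul(2, -27, Pow(-31, -1)), -1)) = Mul(-115, Pow(Mul(2, -27, Rational(-1, 31)), -1)) = Mul(-115, Pow(Rational(54, 31), -1)) = Mul(-115, Rational(31, 54)) = Rational(-3565, 54)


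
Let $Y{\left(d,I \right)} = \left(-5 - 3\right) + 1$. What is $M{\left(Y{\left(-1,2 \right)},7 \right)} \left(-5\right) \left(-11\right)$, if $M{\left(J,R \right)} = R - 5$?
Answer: $110$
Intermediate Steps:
$Y{\left(d,I \right)} = -7$ ($Y{\left(d,I \right)} = -8 + 1 = -7$)
$M{\left(J,R \right)} = -5 + R$
$M{\left(Y{\left(-1,2 \right)},7 \right)} \left(-5\right) \left(-11\right) = \left(-5 + 7\right) \left(-5\right) \left(-11\right) = 2 \left(-5\right) \left(-11\right) = \left(-10\right) \left(-11\right) = 110$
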